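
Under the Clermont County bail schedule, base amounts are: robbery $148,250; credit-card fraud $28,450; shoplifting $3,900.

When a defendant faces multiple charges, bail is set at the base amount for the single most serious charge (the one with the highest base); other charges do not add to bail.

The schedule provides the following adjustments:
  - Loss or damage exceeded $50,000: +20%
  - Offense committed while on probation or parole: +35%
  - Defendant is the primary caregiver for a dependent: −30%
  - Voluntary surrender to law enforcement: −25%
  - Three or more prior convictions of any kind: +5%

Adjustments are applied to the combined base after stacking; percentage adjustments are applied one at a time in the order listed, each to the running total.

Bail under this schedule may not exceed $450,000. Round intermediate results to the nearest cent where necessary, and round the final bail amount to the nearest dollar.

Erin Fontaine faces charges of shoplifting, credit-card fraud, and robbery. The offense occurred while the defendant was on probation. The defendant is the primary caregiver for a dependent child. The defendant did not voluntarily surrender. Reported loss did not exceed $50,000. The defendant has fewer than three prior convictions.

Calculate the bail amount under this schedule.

Base amounts from the schedule: shoplifting $3,900; credit-card fraud $28,450; robbery $148,250.
Stacking rule: use the highest base only. Highest is robbery at $148,250. Combined base = $148,250.
Offense committed while on probation or parole (+35%): $148,250 × 1.35 = $200,137.50.
Defendant is the primary caregiver for a dependent (−30%): $200,137.50 × 0.7 = $140,096.25.
$140,096.25 is within the $450,000 maximum.
Rounded to the nearest dollar: $140,096.

$140,096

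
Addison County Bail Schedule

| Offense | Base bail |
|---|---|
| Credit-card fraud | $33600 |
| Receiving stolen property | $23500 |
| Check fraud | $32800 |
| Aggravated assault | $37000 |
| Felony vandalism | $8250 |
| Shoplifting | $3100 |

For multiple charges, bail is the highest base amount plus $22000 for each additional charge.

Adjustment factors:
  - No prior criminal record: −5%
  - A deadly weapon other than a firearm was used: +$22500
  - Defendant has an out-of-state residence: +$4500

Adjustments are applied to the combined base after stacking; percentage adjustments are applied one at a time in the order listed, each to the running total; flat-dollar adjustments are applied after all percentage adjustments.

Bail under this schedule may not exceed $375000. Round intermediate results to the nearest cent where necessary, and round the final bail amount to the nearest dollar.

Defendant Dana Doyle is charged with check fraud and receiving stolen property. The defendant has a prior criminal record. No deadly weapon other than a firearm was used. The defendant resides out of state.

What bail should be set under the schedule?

Base amounts from the schedule: check fraud $32800; receiving stolen property $23500.
Stacking rule: highest base plus $22000 per additional charge. Highest is check fraud at $32800; 1 additional charge → +$22000. Combined base = $54800.
Defendant has an out-of-state residence (+$4500 flat): $54800 + $4500 = $59300.
$59300 is within the $375000 maximum.

$59300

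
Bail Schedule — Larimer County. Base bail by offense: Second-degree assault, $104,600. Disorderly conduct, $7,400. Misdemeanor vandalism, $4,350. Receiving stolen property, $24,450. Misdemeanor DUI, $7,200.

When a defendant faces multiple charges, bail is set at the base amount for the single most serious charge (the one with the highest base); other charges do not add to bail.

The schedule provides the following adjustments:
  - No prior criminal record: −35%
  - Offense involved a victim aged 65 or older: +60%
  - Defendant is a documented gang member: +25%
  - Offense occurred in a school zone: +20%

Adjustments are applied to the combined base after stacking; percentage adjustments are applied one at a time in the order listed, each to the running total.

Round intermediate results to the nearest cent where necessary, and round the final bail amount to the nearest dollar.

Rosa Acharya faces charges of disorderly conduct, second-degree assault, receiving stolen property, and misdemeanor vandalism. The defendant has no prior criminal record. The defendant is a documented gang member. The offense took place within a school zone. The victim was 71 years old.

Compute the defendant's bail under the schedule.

$163,176

Base amounts from the schedule: disorderly conduct $7,400; second-degree assault $104,600; receiving stolen property $24,450; misdemeanor vandalism $4,350.
Stacking rule: use the highest base only. Highest is second-degree assault at $104,600. Combined base = $104,600.
No prior criminal record (−35%): $104,600 × 0.65 = $67,990.
Offense involved a victim aged 65 or older (+60%): $67,990 × 1.6 = $108,784.
Defendant is a documented gang member (+25%): $108,784 × 1.25 = $135,980.
Offense occurred in a school zone (+20%): $135,980 × 1.2 = $163,176.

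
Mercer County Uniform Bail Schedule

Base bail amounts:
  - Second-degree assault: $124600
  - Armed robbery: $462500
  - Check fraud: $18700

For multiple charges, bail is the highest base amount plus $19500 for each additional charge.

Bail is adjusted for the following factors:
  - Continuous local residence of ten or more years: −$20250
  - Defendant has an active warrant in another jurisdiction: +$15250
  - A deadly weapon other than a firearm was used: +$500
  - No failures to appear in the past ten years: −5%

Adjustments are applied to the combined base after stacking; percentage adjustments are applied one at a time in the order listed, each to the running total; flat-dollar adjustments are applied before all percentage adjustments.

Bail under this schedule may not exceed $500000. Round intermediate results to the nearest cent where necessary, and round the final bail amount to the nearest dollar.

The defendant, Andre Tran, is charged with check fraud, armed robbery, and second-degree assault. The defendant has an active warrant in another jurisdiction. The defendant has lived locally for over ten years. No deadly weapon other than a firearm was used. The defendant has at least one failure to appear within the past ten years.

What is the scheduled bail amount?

Base amounts from the schedule: check fraud $18700; armed robbery $462500; second-degree assault $124600.
Stacking rule: highest base plus $19500 per additional charge. Highest is armed robbery at $462500; 2 additional charges → +$39000. Combined base = $501500.
Continuous local residence of ten or more years (−$20250 flat): $501500 − $20250 = $481250.
Defendant has an active warrant in another jurisdiction (+$15250 flat): $481250 + $15250 = $496500.
$496500 is within the $500000 maximum.

$496500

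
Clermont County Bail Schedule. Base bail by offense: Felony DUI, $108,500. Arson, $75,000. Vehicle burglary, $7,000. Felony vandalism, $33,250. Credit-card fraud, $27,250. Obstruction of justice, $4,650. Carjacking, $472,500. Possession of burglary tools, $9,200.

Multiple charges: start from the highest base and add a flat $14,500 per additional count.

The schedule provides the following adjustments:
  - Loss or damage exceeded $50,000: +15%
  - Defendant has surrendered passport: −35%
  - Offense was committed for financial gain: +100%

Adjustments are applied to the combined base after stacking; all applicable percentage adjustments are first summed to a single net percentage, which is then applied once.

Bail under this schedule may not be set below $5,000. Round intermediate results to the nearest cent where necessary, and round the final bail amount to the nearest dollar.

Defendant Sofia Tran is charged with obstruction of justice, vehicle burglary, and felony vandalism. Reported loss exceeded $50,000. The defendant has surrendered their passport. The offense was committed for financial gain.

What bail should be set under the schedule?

$112,050

Base amounts from the schedule: obstruction of justice $4,650; vehicle burglary $7,000; felony vandalism $33,250.
Stacking rule: highest base plus $14,500 per additional charge. Highest is felony vandalism at $33,250; 2 additional charges → +$29,000. Combined base = $62,250.
Net percentage adjustment: +15% −35% +100% = +80%. $62,250 × 1.8 = $112,050.
$112,050 is at or above the $5,000 minimum.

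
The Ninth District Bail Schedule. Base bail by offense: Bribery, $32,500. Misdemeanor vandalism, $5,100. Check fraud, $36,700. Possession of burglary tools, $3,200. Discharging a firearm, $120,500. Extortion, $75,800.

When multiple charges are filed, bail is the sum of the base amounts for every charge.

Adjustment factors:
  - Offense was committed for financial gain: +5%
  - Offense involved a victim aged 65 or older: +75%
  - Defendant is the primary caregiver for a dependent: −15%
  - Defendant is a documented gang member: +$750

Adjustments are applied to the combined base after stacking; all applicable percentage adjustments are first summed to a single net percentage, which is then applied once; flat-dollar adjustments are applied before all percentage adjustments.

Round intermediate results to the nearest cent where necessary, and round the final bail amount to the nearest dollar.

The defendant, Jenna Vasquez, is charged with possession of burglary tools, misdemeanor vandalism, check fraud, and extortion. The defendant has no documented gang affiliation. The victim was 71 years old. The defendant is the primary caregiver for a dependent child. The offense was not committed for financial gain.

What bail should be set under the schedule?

Base amounts from the schedule: possession of burglary tools $3,200; misdemeanor vandalism $5,100; check fraud $36,700; extortion $75,800.
Stacking rule: sum of all bases. $3,200 + $5,100 + $36,700 + $75,800 = $120,800.
Net percentage adjustment: +75% −15% = +60%. $120,800 × 1.6 = $193,280.

$193,280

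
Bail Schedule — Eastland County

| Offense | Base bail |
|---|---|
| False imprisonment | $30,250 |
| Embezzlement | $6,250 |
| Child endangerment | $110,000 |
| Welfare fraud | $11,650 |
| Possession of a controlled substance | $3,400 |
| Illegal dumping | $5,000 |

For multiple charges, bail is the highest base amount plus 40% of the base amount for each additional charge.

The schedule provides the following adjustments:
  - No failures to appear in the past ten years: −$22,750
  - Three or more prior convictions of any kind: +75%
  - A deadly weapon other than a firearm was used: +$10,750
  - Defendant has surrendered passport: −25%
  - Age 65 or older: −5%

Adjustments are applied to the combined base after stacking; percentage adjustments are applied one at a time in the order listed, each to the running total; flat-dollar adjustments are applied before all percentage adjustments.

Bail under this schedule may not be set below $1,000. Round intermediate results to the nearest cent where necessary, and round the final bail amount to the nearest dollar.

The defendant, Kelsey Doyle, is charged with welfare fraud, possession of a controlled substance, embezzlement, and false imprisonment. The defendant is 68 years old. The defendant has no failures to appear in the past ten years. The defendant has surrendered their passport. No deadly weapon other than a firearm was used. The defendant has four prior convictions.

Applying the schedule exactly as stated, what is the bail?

$19,975

Base amounts from the schedule: welfare fraud $11,650; possession of a controlled substance $3,400; embezzlement $6,250; false imprisonment $30,250.
Stacking rule: highest base plus 40% of each additional charge. Highest is false imprisonment at $30,250. Additional: $11,650 × 40% = $4,660; $3,400 × 40% = $1,360; $6,250 × 40% = $2,500. Combined base = $30,250 + $8,520 = $38,770.
No failures to appear in the past ten years (−$22,750 flat): $38,770 − $22,750 = $16,020.
Three or more prior convictions of any kind (+75%): $16,020 × 1.75 = $28,035.
Defendant has surrendered passport (−25%): $28,035 × 0.75 = $21,026.25.
Age 65 or older (−5%): $21,026.25 × 0.95 = $19,974.94.
$19,974.94 is at or above the $1,000 minimum.
Rounded to the nearest dollar: $19,975.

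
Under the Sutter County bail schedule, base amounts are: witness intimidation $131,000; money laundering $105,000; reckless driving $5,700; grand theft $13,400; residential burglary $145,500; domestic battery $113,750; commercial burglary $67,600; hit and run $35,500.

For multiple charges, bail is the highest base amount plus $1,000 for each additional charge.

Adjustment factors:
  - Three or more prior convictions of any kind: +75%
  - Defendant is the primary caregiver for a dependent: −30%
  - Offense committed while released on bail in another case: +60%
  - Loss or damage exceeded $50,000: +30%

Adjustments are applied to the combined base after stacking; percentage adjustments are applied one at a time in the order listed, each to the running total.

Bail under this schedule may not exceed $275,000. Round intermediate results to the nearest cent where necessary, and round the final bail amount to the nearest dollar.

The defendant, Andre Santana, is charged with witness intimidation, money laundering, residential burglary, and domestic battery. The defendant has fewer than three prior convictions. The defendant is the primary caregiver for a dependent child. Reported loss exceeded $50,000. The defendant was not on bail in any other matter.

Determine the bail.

Base amounts from the schedule: witness intimidation $131,000; money laundering $105,000; residential burglary $145,500; domestic battery $113,750.
Stacking rule: highest base plus $1,000 per additional charge. Highest is residential burglary at $145,500; 3 additional charges → +$3,000. Combined base = $148,500.
Defendant is the primary caregiver for a dependent (−30%): $148,500 × 0.7 = $103,950.
Loss or damage exceeded $50,000 (+30%): $103,950 × 1.3 = $135,135.
$135,135 is within the $275,000 maximum.

$135,135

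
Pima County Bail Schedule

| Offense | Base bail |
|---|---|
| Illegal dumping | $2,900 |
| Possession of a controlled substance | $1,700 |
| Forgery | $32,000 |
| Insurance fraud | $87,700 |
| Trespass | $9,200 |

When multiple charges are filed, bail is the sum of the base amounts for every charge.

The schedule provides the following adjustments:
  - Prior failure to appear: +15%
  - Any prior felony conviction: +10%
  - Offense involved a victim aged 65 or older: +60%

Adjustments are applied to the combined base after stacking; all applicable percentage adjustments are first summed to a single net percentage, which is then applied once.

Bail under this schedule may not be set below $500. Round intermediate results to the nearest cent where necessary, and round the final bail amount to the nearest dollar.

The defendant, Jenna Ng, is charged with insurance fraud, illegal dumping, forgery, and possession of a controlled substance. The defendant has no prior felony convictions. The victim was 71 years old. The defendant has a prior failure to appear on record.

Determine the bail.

$217,525

Base amounts from the schedule: insurance fraud $87,700; illegal dumping $2,900; forgery $32,000; possession of a controlled substance $1,700.
Stacking rule: sum of all bases. $87,700 + $2,900 + $32,000 + $1,700 = $124,300.
Net percentage adjustment: +15% +60% = +75%. $124,300 × 1.75 = $217,525.
$217,525 is at or above the $500 minimum.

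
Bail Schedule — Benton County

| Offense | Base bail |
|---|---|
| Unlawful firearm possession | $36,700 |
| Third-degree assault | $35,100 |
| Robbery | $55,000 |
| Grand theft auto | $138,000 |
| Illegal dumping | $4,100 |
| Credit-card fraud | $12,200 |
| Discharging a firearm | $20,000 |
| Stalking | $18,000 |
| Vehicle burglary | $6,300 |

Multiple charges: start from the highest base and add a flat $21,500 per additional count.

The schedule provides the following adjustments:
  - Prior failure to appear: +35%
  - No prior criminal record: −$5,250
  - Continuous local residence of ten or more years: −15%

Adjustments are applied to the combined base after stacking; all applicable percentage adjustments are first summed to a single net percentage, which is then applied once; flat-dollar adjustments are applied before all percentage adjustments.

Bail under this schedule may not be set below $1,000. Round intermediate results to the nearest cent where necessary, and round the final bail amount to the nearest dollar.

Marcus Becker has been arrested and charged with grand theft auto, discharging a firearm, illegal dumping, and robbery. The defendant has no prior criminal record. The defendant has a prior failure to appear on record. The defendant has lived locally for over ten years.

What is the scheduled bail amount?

Base amounts from the schedule: grand theft auto $138,000; discharging a firearm $20,000; illegal dumping $4,100; robbery $55,000.
Stacking rule: highest base plus $21,500 per additional charge. Highest is grand theft auto at $138,000; 3 additional charges → +$64,500. Combined base = $202,500.
No prior criminal record (−$5,250 flat): $202,500 − $5,250 = $197,250.
Net percentage adjustment: +35% −15% = +20%. $197,250 × 1.2 = $236,700.
$236,700 is at or above the $1,000 minimum.

$236,700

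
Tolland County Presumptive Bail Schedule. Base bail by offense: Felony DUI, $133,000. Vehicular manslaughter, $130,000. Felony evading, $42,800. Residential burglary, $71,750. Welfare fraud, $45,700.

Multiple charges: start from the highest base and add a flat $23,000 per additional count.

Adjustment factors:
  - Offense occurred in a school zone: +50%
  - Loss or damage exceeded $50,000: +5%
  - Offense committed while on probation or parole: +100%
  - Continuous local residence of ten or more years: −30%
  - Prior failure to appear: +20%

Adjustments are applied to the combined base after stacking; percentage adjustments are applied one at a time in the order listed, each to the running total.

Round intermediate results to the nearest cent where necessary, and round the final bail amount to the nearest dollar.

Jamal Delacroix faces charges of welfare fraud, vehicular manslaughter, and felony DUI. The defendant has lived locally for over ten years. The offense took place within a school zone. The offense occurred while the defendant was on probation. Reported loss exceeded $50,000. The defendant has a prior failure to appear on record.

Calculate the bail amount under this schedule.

$473,634

Base amounts from the schedule: welfare fraud $45,700; vehicular manslaughter $130,000; felony DUI $133,000.
Stacking rule: highest base plus $23,000 per additional charge. Highest is felony DUI at $133,000; 2 additional charges → +$46,000. Combined base = $179,000.
Offense occurred in a school zone (+50%): $179,000 × 1.5 = $268,500.
Loss or damage exceeded $50,000 (+5%): $268,500 × 1.05 = $281,925.
Offense committed while on probation or parole (+100%): $281,925 × 2 = $563,850.
Continuous local residence of ten or more years (−30%): $563,850 × 0.7 = $394,695.
Prior failure to appear (+20%): $394,695 × 1.2 = $473,634.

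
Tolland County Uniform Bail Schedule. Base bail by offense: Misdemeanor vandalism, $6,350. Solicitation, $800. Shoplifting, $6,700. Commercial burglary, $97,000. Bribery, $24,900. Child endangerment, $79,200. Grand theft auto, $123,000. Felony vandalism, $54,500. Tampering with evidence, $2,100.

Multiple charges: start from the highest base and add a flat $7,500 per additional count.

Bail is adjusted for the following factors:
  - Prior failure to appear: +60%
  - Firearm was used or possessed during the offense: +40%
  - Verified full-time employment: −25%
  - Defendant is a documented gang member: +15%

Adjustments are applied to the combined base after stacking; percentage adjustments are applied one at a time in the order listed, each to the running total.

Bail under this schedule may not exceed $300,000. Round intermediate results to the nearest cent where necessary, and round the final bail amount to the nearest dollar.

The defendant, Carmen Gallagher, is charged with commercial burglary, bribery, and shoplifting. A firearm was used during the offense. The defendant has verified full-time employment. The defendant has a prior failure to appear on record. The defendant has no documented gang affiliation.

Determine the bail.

$188,160

Base amounts from the schedule: commercial burglary $97,000; bribery $24,900; shoplifting $6,700.
Stacking rule: highest base plus $7,500 per additional charge. Highest is commercial burglary at $97,000; 2 additional charges → +$15,000. Combined base = $112,000.
Prior failure to appear (+60%): $112,000 × 1.6 = $179,200.
Firearm was used or possessed during the offense (+40%): $179,200 × 1.4 = $250,880.
Verified full-time employment (−25%): $250,880 × 0.75 = $188,160.
$188,160 is within the $300,000 maximum.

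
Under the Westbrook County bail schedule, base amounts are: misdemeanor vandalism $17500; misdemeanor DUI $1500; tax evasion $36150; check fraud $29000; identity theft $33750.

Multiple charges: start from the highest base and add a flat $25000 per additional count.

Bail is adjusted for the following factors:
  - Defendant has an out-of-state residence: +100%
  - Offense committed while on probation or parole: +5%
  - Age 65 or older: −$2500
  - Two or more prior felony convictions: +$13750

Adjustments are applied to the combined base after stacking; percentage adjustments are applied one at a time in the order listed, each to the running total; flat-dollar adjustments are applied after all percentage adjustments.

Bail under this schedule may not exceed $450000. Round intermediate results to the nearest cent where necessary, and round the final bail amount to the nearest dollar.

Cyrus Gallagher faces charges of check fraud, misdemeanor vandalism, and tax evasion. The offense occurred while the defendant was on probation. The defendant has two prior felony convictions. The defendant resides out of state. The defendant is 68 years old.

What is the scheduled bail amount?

Base amounts from the schedule: check fraud $29000; misdemeanor vandalism $17500; tax evasion $36150.
Stacking rule: highest base plus $25000 per additional charge. Highest is tax evasion at $36150; 2 additional charges → +$50000. Combined base = $86150.
Defendant has an out-of-state residence (+100%): $86150 × 2 = $172300.
Offense committed while on probation or parole (+5%): $172300 × 1.05 = $180915.
Age 65 or older (−$2500 flat): $180915 − $2500 = $178415.
Two or more prior felony convictions (+$13750 flat): $178415 + $13750 = $192165.
$192165 is within the $450000 maximum.

$192165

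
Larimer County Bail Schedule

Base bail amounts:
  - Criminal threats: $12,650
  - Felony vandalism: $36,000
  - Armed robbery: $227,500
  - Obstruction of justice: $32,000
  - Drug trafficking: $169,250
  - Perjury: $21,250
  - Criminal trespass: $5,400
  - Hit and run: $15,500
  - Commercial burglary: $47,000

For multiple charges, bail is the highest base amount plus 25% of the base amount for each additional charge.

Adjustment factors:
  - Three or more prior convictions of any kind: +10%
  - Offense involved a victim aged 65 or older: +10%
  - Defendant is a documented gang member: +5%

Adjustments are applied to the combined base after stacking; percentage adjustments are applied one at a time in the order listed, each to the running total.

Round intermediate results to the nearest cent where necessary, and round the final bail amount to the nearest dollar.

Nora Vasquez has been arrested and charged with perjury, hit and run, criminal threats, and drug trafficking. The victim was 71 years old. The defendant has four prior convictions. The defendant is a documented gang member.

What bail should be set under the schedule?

$230,723

Base amounts from the schedule: perjury $21,250; hit and run $15,500; criminal threats $12,650; drug trafficking $169,250.
Stacking rule: highest base plus 25% of each additional charge. Highest is drug trafficking at $169,250. Additional: $21,250 × 25% = $5,312.50; $15,500 × 25% = $3,875; $12,650 × 25% = $3,162.50. Combined base = $169,250 + $12,350 = $181,600.
Three or more prior convictions of any kind (+10%): $181,600 × 1.1 = $199,760.
Offense involved a victim aged 65 or older (+10%): $199,760 × 1.1 = $219,736.
Defendant is a documented gang member (+5%): $219,736 × 1.05 = $230,722.80.
Rounded to the nearest dollar: $230,723.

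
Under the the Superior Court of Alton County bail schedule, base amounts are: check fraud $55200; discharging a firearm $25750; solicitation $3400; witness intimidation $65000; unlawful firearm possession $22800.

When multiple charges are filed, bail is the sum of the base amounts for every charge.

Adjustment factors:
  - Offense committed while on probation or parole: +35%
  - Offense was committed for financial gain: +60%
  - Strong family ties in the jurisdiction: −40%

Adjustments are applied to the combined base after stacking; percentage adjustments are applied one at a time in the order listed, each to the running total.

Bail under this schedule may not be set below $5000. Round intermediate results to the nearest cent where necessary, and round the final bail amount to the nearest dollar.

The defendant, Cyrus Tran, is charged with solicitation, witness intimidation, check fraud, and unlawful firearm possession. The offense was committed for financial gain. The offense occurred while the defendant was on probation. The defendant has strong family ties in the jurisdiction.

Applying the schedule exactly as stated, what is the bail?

$189734

Base amounts from the schedule: solicitation $3400; witness intimidation $65000; check fraud $55200; unlawful firearm possession $22800.
Stacking rule: sum of all bases. $3400 + $65000 + $55200 + $22800 = $146400.
Offense committed while on probation or parole (+35%): $146400 × 1.35 = $197640.
Offense was committed for financial gain (+60%): $197640 × 1.6 = $316224.
Strong family ties in the jurisdiction (−40%): $316224 × 0.6 = $189734.40.
$189734.40 is at or above the $5000 minimum.
Rounded to the nearest dollar: $189734.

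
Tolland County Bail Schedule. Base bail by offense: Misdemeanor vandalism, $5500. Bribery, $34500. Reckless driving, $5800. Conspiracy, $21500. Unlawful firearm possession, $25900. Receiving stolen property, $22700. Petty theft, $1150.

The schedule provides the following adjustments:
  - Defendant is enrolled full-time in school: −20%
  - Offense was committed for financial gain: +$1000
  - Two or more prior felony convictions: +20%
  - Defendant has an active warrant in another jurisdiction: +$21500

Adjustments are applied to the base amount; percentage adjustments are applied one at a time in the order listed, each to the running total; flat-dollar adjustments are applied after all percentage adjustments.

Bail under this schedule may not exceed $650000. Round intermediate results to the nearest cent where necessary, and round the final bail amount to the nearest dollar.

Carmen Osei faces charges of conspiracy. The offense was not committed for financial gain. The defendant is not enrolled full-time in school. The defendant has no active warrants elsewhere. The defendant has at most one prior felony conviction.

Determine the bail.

$21500

Base amounts from the schedule: conspiracy $21500.
Single charge. Combined base = $21500.
No adjustment factors apply to this defendant.
$21500 is within the $650000 maximum.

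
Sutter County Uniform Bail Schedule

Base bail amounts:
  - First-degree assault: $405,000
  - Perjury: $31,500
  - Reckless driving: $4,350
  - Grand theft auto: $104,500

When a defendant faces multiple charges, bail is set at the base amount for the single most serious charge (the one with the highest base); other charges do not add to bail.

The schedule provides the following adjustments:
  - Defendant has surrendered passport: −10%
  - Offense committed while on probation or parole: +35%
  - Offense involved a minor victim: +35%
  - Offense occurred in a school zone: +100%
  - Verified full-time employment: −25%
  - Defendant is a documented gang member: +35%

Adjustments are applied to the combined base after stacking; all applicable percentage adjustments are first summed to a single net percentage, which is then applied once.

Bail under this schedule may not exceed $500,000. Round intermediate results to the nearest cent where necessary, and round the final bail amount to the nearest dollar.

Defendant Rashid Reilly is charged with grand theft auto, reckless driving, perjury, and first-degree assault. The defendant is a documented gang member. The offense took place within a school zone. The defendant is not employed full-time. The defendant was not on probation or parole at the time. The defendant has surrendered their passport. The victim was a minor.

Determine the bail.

$500,000

Base amounts from the schedule: grand theft auto $104,500; reckless driving $4,350; perjury $31,500; first-degree assault $405,000.
Stacking rule: use the highest base only. Highest is first-degree assault at $405,000. Combined base = $405,000.
Net percentage adjustment: −10% +35% +100% +35% = +160%. $405,000 × 2.6 = $1,053,000.
Result $1,053,000 exceeds the maximum of $500,000; bail is capped at $500,000.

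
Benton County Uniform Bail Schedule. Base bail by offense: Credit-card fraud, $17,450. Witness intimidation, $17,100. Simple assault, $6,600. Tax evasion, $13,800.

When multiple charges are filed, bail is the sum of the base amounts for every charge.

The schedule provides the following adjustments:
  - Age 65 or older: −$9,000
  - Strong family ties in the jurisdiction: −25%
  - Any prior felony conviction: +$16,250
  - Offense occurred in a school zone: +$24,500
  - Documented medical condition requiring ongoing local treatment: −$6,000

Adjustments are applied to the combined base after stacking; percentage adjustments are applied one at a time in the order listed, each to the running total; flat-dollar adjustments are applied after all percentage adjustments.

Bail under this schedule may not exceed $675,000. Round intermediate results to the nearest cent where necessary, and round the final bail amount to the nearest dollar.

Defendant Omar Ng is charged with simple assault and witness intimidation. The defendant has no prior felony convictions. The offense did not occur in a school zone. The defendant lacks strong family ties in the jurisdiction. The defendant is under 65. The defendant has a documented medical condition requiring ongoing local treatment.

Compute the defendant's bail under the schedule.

Base amounts from the schedule: simple assault $6,600; witness intimidation $17,100.
Stacking rule: sum of all bases. $6,600 + $17,100 = $23,700.
Documented medical condition requiring ongoing local treatment (−$6,000 flat): $23,700 − $6,000 = $17,700.
$17,700 is within the $675,000 maximum.

$17,700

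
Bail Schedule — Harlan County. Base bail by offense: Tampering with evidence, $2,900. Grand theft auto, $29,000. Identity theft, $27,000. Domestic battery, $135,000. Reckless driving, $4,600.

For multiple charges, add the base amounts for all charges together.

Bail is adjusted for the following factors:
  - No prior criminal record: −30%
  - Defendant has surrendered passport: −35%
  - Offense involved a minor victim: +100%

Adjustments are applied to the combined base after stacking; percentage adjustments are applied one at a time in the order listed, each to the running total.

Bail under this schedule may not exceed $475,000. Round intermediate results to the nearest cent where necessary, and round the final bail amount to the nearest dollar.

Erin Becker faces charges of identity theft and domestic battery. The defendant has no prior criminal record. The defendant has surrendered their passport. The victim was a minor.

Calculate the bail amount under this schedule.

Base amounts from the schedule: identity theft $27,000; domestic battery $135,000.
Stacking rule: sum of all bases. $27,000 + $135,000 = $162,000.
No prior criminal record (−30%): $162,000 × 0.7 = $113,400.
Defendant has surrendered passport (−35%): $113,400 × 0.65 = $73,710.
Offense involved a minor victim (+100%): $73,710 × 2 = $147,420.
$147,420 is within the $475,000 maximum.

$147,420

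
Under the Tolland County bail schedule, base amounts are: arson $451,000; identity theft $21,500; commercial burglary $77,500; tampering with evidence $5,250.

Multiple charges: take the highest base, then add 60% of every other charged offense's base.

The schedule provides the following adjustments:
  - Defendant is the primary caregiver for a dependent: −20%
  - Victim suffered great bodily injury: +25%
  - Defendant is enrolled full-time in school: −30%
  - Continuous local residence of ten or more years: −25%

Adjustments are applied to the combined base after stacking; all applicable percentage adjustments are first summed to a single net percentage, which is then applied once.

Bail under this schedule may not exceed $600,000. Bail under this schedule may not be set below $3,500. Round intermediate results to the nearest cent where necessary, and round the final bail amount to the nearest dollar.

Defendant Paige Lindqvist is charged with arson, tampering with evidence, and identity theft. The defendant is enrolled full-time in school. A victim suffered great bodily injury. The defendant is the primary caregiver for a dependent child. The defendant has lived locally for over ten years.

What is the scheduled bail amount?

$233,525

Base amounts from the schedule: arson $451,000; tampering with evidence $5,250; identity theft $21,500.
Stacking rule: highest base plus 60% of each additional charge. Highest is arson at $451,000. Additional: $5,250 × 60% = $3,150; $21,500 × 60% = $12,900. Combined base = $451,000 + $16,050 = $467,050.
Net percentage adjustment: −20% +25% −30% −25% = −50%. $467,050 × 0.5 = $233,525.
$233,525 is within the $600,000 maximum.
$233,525 is at or above the $3,500 minimum.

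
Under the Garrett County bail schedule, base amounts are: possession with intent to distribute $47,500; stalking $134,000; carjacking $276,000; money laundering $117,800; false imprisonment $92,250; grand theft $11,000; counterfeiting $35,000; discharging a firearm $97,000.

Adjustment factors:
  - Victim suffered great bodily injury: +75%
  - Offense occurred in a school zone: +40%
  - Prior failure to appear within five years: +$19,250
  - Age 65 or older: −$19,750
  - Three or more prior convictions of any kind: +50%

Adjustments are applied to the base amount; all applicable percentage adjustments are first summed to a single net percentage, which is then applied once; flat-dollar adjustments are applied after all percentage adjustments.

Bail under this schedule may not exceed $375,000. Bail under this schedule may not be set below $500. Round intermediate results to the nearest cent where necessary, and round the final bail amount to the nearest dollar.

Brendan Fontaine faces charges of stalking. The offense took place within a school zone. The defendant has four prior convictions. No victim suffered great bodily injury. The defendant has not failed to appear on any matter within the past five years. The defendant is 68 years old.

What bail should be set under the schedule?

Base amounts from the schedule: stalking $134,000.
Single charge. Combined base = $134,000.
Net percentage adjustment: +40% +50% = +90%. $134,000 × 1.9 = $254,600.
Age 65 or older (−$19,750 flat): $254,600 − $19,750 = $234,850.
$234,850 is within the $375,000 maximum.
$234,850 is at or above the $500 minimum.

$234,850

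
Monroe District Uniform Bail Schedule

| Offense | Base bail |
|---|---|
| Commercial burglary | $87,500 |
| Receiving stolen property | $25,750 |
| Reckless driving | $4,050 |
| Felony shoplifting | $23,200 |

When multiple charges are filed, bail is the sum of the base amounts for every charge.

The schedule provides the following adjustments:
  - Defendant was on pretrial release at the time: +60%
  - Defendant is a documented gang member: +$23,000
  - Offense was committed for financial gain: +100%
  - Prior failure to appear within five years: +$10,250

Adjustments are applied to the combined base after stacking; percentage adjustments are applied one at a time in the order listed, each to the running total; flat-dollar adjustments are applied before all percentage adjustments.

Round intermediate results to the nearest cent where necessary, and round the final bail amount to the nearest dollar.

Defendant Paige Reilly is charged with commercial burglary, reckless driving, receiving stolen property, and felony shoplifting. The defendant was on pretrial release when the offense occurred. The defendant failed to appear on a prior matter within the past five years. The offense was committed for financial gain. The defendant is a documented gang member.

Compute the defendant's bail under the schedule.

Base amounts from the schedule: commercial burglary $87,500; reckless driving $4,050; receiving stolen property $25,750; felony shoplifting $23,200.
Stacking rule: sum of all bases. $87,500 + $4,050 + $25,750 + $23,200 = $140,500.
Defendant is a documented gang member (+$23,000 flat): $140,500 + $23,000 = $163,500.
Prior failure to appear within five years (+$10,250 flat): $163,500 + $10,250 = $173,750.
Defendant was on pretrial release at the time (+60%): $173,750 × 1.6 = $278,000.
Offense was committed for financial gain (+100%): $278,000 × 2 = $556,000.

$556,000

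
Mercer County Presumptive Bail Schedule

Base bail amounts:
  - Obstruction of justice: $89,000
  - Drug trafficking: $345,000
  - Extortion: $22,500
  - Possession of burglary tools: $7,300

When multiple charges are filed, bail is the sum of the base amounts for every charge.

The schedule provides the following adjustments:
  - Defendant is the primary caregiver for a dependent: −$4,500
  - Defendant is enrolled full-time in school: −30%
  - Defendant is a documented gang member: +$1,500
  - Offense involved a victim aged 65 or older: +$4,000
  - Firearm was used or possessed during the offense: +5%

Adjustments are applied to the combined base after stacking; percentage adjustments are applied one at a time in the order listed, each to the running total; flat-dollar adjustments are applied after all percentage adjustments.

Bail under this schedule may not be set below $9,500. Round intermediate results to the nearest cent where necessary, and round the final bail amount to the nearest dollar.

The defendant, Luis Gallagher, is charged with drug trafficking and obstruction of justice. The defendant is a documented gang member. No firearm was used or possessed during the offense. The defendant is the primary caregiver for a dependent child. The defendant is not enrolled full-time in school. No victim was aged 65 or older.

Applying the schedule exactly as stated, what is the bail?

Base amounts from the schedule: drug trafficking $345,000; obstruction of justice $89,000.
Stacking rule: sum of all bases. $345,000 + $89,000 = $434,000.
Defendant is the primary caregiver for a dependent (−$4,500 flat): $434,000 − $4,500 = $429,500.
Defendant is a documented gang member (+$1,500 flat): $429,500 + $1,500 = $431,000.
$431,000 is at or above the $9,500 minimum.

$431,000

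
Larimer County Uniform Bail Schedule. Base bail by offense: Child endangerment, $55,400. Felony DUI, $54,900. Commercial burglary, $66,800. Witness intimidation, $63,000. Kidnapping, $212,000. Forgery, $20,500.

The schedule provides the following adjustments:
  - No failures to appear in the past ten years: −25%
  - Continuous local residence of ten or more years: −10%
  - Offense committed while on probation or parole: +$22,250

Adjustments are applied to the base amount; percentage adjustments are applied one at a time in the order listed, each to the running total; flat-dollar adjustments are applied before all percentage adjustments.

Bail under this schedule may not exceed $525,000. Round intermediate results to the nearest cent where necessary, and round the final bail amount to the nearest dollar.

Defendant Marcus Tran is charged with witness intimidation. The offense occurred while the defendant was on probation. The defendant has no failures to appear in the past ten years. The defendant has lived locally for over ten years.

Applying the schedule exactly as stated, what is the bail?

Base amounts from the schedule: witness intimidation $63,000.
Single charge. Combined base = $63,000.
Offense committed while on probation or parole (+$22,250 flat): $63,000 + $22,250 = $85,250.
No failures to appear in the past ten years (−25%): $85,250 × 0.75 = $63,937.50.
Continuous local residence of ten or more years (−10%): $63,937.50 × 0.9 = $57,543.75.
$57,543.75 is within the $525,000 maximum.
Rounded to the nearest dollar: $57,544.

$57,544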